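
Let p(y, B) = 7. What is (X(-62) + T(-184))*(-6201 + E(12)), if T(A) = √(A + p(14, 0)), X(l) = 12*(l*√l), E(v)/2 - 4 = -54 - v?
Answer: 6325*I*(-√177 + 744*√62) ≈ 3.6969e+7*I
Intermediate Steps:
E(v) = -100 - 2*v (E(v) = 8 + 2*(-54 - v) = 8 + (-108 - 2*v) = -100 - 2*v)
X(l) = 12*l^(3/2)
T(A) = √(7 + A) (T(A) = √(A + 7) = √(7 + A))
(X(-62) + T(-184))*(-6201 + E(12)) = (12*(-62)^(3/2) + √(7 - 184))*(-6201 + (-100 - 2*12)) = (12*(-62*I*√62) + √(-177))*(-6201 + (-100 - 24)) = (-744*I*√62 + I*√177)*(-6201 - 124) = (I*√177 - 744*I*√62)*(-6325) = -6325*I*√177 + 4705800*I*√62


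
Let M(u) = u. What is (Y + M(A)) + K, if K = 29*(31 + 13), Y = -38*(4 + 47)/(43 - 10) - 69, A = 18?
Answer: 12829/11 ≈ 1166.3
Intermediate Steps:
Y = -1405/11 (Y = -1938/33 - 69 = -38*17/11 - 69 = -646/11 - 69 = -1405/11 ≈ -127.73)
K = 1276 (K = 29*44 = 1276)
(Y + M(A)) + K = (-1405/11 + 18) + 1276 = -1207/11 + 1276 = 12829/11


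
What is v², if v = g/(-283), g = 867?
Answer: 751689/80089 ≈ 9.3857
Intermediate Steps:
v = -867/283 (v = 867/(-283) = 867*(-1/283) = -867/283 ≈ -3.0636)
v² = (-867/283)² = 751689/80089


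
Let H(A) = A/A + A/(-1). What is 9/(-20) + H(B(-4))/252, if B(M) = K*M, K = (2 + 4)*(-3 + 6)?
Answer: -101/630 ≈ -0.16032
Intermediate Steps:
K = 18 (K = 6*3 = 18)
B(M) = 18*M
H(A) = 1 - A (H(A) = 1 + A*(-1) = 1 - A)
9/(-20) + H(B(-4))/252 = 9/(-20) + (1 - 18*(-4))/252 = 9*(-1/20) + (1 - 1*(-72))*(1/252) = -9/20 + (1 + 72)*(1/252) = -9/20 + 73*(1/252) = -9/20 + 73/252 = -101/630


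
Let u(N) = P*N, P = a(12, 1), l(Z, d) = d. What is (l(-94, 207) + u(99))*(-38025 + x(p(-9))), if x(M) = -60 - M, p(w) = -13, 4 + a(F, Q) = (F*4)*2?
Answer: -354640680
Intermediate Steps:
a(F, Q) = -4 + 8*F (a(F, Q) = -4 + (F*4)*2 = -4 + (4*F)*2 = -4 + 8*F)
P = 92 (P = -4 + 8*12 = -4 + 96 = 92)
u(N) = 92*N
(l(-94, 207) + u(99))*(-38025 + x(p(-9))) = (207 + 92*99)*(-38025 + (-60 - 1*(-13))) = (207 + 9108)*(-38025 + (-60 + 13)) = 9315*(-38025 - 47) = 9315*(-38072) = -354640680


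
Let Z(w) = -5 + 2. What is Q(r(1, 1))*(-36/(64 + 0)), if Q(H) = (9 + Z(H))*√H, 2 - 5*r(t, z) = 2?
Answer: 0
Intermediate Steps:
Z(w) = -3
r(t, z) = 0 (r(t, z) = ⅖ - ⅕*2 = ⅖ - ⅖ = 0)
Q(H) = 6*√H (Q(H) = (9 - 3)*√H = 6*√H)
Q(r(1, 1))*(-36/(64 + 0)) = (6*√0)*(-36/(64 + 0)) = (6*0)*(-36/64) = 0*((1/64)*(-36)) = 0*(-9/16) = 0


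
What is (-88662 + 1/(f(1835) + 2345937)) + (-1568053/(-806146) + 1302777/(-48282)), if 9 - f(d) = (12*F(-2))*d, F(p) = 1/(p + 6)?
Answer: -673248748465134291799/7591286924578071 ≈ -88687.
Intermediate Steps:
F(p) = 1/(6 + p)
f(d) = 9 - 3*d (f(d) = 9 - 12/(6 - 2)*d = 9 - 12/4*d = 9 - 12*(¼)*d = 9 - 3*d)
(-88662 + 1/(f(1835) + 2345937)) + (-1568053/(-806146) + 1302777/(-48282)) = (-88662 + 1/((9 - 3*1835) + 2345937)) + (-1568053/(-806146) + 1302777/(-48282)) = (-88662 + 1/((9 - 5505) + 2345937)) + (-1568053*(-1/806146) + 1302777*(-1/48282)) = (-88662 + 1/(-5496 + 2345937)) + (1568053/806146 - 434259/16094) = (-88662 + 1/2340441) - 81209977708/3243528431 = -207508179941/2340441 - 81209977708/3243528431 = -673248748465134291799/7591286924578071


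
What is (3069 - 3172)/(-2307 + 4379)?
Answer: -103/2072 ≈ -0.049710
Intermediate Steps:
(3069 - 3172)/(-2307 + 4379) = -103/2072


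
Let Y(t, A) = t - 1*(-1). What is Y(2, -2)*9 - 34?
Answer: -7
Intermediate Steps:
Y(t, A) = 1 + t (Y(t, A) = t + 1 = 1 + t)
Y(2, -2)*9 - 34 = (1 + 2)*9 - 34 = 3*9 - 34 = 27 - 34 = -7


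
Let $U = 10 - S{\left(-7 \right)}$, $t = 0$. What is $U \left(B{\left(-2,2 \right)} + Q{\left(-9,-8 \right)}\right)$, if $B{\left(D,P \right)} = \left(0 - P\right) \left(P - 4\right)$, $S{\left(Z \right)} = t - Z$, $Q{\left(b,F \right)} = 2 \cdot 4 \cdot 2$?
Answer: $60$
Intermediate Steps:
$Q{\left(b,F \right)} = 16$ ($Q{\left(b,F \right)} = 8 \cdot 2 = 16$)
$S{\left(Z \right)} = - Z$ ($S{\left(Z \right)} = 0 - Z = - Z$)
$B{\left(D,P \right)} = - P \left(-4 + P\right)$
$U = 3$ ($U = 10 - \left(-1\right) \left(-7\right) = 10 - 7 = 3$)
$U \left(B{\left(-2,2 \right)} + Q{\left(-9,-8 \right)}\right) = 3 \left(2 \left(4 - 2\right) + 16\right) = 3 \left(2 \cdot 2 + 16\right) = 3 \left(4 + 16\right) = 3 \cdot 20 = 60$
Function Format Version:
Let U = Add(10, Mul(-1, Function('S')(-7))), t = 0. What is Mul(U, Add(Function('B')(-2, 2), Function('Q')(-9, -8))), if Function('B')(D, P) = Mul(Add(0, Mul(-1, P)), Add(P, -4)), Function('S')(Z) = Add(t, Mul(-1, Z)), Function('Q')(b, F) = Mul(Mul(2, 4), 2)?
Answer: 60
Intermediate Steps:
Function('Q')(b, F) = 16 (Function('Q')(b, F) = Mul(8, 2) = 16)
Function('S')(Z) = Mul(-1, Z) (Function('S')(Z) = Add(0, Mul(-1, Z)) = Mul(-1, Z))
Function('B')(D, P) = Mul(-1, P, Add(-4, P)) (Function('B')(D, P) = Mul(Mul(-1, P), Add(-4, P)) = Mul(-1, P, Add(-4, P)))
U = 3 (U = Add(10, Mul(-1, Mul(-1, -7))) = Add(10, Mul(-1, 7)) = Add(10, -7) = 3)
Mul(U, Add(Function('B')(-2, 2), Function('Q')(-9, -8))) = Mul(3, Add(Mul(2, Add(4, Mul(-1, 2))), 16)) = Mul(3, Add(Mul(2, Add(4, -2)), 16)) = Mul(3, Add(Mul(2, 2), 16)) = Mul(3, Add(4, 16)) = Mul(3, 20) = 60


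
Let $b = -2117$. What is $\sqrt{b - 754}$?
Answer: $3 i \sqrt{319} \approx 53.582 i$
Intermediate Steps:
$\sqrt{b - 754} = \sqrt{-2117 - 754} = \sqrt{-2871} = 3 i \sqrt{319}$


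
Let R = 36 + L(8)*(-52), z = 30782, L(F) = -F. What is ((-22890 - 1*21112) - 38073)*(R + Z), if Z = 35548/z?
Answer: -572432579950/15391 ≈ -3.7193e+7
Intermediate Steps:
Z = 17774/15391 (Z = 35548/30782 = 35548*(1/30782) = 17774/15391 ≈ 1.1548)
R = 452 (R = 36 - 1*8*(-52) = 36 - 8*(-52) = 36 + 416 = 452)
((-22890 - 1*21112) - 38073)*(R + Z) = ((-22890 - 1*21112) - 38073)*(452 + 17774/15391) = ((-22890 - 21112) - 38073)*(6974506/15391) = (-44002 - 38073)*(6974506/15391) = -82075*6974506/15391 = -572432579950/15391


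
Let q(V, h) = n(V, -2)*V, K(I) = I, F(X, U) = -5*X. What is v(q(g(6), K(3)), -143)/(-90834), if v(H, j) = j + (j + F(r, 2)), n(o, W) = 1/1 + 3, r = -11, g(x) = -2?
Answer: 77/30278 ≈ 0.0025431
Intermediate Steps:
n(o, W) = 4 (n(o, W) = 1 + 3 = 4)
q(V, h) = 4*V
v(H, j) = 55 + 2*j (v(H, j) = j + (j - 5*(-11)) = j + (j + 55) = j + (55 + j) = 55 + 2*j)
v(q(g(6), K(3)), -143)/(-90834) = (55 + 2*(-143))/(-90834) = (55 - 286)*(-1/90834) = -231*(-1/90834) = 77/30278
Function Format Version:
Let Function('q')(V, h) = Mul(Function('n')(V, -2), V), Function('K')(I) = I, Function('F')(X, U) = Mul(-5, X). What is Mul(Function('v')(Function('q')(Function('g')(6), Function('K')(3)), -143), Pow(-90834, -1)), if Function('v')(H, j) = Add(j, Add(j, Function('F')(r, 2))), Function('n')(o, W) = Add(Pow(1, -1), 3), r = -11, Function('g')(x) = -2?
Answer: Rational(77, 30278) ≈ 0.0025431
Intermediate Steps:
Function('n')(o, W) = 4 (Function('n')(o, W) = Add(1, 3) = 4)
Function('q')(V, h) = Mul(4, V)
Function('v')(H, j) = Add(55, Mul(2, j)) (Function('v')(H, j) = Add(j, Add(j, Mul(-5, -11))) = Add(j, Add(j, 55)) = Add(j, Add(55, j)) = Add(55, Mul(2, j)))
Mul(Function('v')(Function('q')(Function('g')(6), Function('K')(3)), -143), Pow(-90834, -1)) = Mul(Add(55, Mul(2, -143)), Pow(-90834, -1)) = Mul(Add(55, -286), Rational(-1, 90834)) = Mul(-231, Rational(-1, 90834)) = Rational(77, 30278)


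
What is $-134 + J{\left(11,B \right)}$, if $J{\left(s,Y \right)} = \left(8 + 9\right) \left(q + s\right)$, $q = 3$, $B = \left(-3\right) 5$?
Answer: $104$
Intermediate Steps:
$B = -15$
$J{\left(s,Y \right)} = 51 + 17 s$ ($J{\left(s,Y \right)} = \left(8 + 9\right) \left(3 + s\right) = 17 \left(3 + s\right) = 51 + 17 s$)
$-134 + J{\left(11,B \right)} = -134 + \left(51 + 17 \cdot 11\right) = -134 + \left(51 + 187\right) = -134 + 238 = 104$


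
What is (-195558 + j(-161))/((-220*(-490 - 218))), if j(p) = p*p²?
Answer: -4368839/155760 ≈ -28.049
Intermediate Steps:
j(p) = p³
(-195558 + j(-161))/((-220*(-490 - 218))) = (-195558 + (-161)³)/((-220*(-490 - 218))) = (-195558 - 4173281)/((-220*(-708))) = -4368839/155760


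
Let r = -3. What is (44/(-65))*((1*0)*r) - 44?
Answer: -44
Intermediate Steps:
(44/(-65))*((1*0)*r) - 44 = (44/(-65))*((1*0)*(-3)) - 44 = (44*(-1/65))*(0*(-3)) - 44 = -44/65*0 - 44 = 0 - 44 = -44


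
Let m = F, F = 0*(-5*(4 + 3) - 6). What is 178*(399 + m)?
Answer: 71022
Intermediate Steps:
F = 0 (F = 0*(-5*7 - 6) = 0*(-35 - 6) = 0*(-41) = 0)
m = 0
178*(399 + m) = 178*(399 + 0) = 178*399 = 71022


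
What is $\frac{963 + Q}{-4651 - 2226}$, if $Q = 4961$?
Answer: $- \frac{5924}{6877} \approx -0.86142$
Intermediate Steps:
$\frac{963 + Q}{-4651 - 2226} = \frac{963 + 4961}{-4651 - 2226} = \frac{5924}{-6877} = 5924 \left(- \frac{1}{6877}\right) = - \frac{5924}{6877}$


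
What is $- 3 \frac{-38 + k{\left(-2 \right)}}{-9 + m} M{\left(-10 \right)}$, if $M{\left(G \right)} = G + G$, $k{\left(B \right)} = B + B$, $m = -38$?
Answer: $\frac{2520}{47} \approx 53.617$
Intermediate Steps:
$k{\left(B \right)} = 2 B$
$M{\left(G \right)} = 2 G$
$- 3 \frac{-38 + k{\left(-2 \right)}}{-9 + m} M{\left(-10 \right)} = - 3 \frac{-38 + 2 \left(-2\right)}{-9 - 38} \cdot 2 \left(-10\right) = - 3 \frac{-38 - 4}{-47} \left(-20\right) = - 3 \left(\left(-42\right) \left(- \frac{1}{47}\right)\right) \left(-20\right) = \left(-3\right) \frac{42}{47} \left(-20\right) = \left(- \frac{126}{47}\right) \left(-20\right) = \frac{2520}{47}$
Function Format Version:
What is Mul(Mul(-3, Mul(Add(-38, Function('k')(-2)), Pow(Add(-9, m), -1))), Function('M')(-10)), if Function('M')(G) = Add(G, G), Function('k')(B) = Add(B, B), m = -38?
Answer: Rational(2520, 47) ≈ 53.617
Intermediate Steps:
Function('k')(B) = Mul(2, B)
Function('M')(G) = Mul(2, G)
Mul(Mul(-3, Mul(Add(-38, Function('k')(-2)), Pow(Add(-9, m), -1))), Function('M')(-10)) = Mul(Mul(-3, Mul(Add(-38, Mul(2, -2)), Pow(Add(-9, -38), -1))), Mul(2, -10)) = Mul(Mul(-3, Mul(Add(-38, -4), Pow(-47, -1))), -20) = Mul(Mul(-3, Mul(-42, Rational(-1, 47))), -20) = Mul(Mul(-3, Rational(42, 47)), -20) = Mul(Rational(-126, 47), -20) = Rational(2520, 47)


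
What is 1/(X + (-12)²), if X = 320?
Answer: 1/464 ≈ 0.0021552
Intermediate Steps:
1/(X + (-12)²) = 1/(320 + (-12)²) = 1/(320 + 144) = 1/464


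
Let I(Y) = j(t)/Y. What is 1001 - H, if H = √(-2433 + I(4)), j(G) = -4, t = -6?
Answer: 1001 - I*√2434 ≈ 1001.0 - 49.336*I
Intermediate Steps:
I(Y) = -4/Y
H = I*√2434 (H = √(-2433 - 4/4) = √(-2433 - 4*¼) = √(-2433 - 1) = √(-2434) = I*√2434 ≈ 49.336*I)
1001 - H = 1001 - I*√2434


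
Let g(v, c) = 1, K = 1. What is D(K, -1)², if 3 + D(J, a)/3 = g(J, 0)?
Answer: 36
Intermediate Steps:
D(J, a) = -6 (D(J, a) = -9 + 3*1 = -9 + 3 = -6)
D(K, -1)² = (-6)² = 36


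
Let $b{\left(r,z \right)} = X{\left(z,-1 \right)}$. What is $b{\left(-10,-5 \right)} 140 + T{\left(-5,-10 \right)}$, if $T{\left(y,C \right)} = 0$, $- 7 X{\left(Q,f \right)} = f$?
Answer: $20$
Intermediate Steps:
$X{\left(Q,f \right)} = - \frac{f}{7}$
$b{\left(r,z \right)} = \frac{1}{7}$ ($b{\left(r,z \right)} = \left(- \frac{1}{7}\right) \left(-1\right) = \frac{1}{7}$)
$b{\left(-10,-5 \right)} 140 + T{\left(-5,-10 \right)} = \frac{1}{7} \cdot 140 + 0 = 20 + 0 = 20$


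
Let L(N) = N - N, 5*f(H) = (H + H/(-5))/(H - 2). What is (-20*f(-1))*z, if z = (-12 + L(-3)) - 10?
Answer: 352/15 ≈ 23.467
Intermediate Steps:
f(H) = 4*H/(25*(-2 + H)) (f(H) = ((H + H/(-5))/(H - 2))/5 = ((H + H*(-⅕))/(-2 + H))/5 = ((H - H/5)/(-2 + H))/5 = ((4*H/5)/(-2 + H))/5 = (4*H/(5*(-2 + H)))/5 = 4*H/(25*(-2 + H)))
L(N) = 0
z = -22 (z = (-12 + 0) - 10 = -12 - 10 = -22)
(-20*f(-1))*z = -16*(-1)/(5*(-2 - 1))*(-22) = -16*(-1)/(5*(-3))*(-22) = -16*(-1)*(-1)/(5*3)*(-22) = -20*4/75*(-22) = -16/15*(-22) = 352/15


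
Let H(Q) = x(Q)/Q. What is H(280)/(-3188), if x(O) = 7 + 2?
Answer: -9/892640 ≈ -1.0082e-5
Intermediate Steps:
x(O) = 9
H(Q) = 9/Q
H(280)/(-3188) = (9/280)/(-3188) = (9*(1/280))*(-1/3188) = (9/280)*(-1/3188) = -9/892640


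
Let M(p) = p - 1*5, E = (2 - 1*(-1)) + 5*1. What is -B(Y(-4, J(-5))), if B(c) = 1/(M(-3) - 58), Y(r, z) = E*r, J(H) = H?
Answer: 1/66 ≈ 0.015152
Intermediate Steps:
E = 8 (E = (2 + 1) + 5 = 3 + 5 = 8)
M(p) = -5 + p (M(p) = p - 5 = -5 + p)
Y(r, z) = 8*r
B(c) = -1/66 (B(c) = 1/((-5 - 3) - 58) = 1/(-8 - 58) = 1/(-66) = -1/66)
-B(Y(-4, J(-5))) = -1*(-1/66) = 1/66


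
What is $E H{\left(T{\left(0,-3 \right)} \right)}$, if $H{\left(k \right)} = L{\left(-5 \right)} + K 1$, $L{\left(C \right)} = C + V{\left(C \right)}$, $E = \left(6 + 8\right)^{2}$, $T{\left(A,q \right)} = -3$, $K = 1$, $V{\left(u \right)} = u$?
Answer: $-1764$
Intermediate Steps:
$E = 196$ ($E = 14^{2} = 196$)
$L{\left(C \right)} = 2 C$ ($L{\left(C \right)} = C + C = 2 C$)
$H{\left(k \right)} = -9$ ($H{\left(k \right)} = 2 \left(-5\right) + 1 \cdot 1 = -10 + 1 = -9$)
$E H{\left(T{\left(0,-3 \right)} \right)} = 196 \left(-9\right) = -1764$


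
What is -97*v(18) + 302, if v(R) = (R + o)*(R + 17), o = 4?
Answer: -74388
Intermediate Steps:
v(R) = (4 + R)*(17 + R) (v(R) = (R + 4)*(R + 17) = (4 + R)*(17 + R))
-97*v(18) + 302 = -97*(68 + 18**2 + 21*18) + 302 = -97*(68 + 324 + 378) + 302 = -97*770 + 302 = -74690 + 302 = -74388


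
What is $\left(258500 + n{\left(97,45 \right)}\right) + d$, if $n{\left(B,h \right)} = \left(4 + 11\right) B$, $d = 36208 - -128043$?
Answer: $424206$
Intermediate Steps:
$d = 164251$ ($d = 36208 + 128043 = 164251$)
$n{\left(B,h \right)} = 15 B$
$\left(258500 + n{\left(97,45 \right)}\right) + d = \left(258500 + 15 \cdot 97\right) + 164251 = \left(258500 + 1455\right) + 164251 = 259955 + 164251 = 424206$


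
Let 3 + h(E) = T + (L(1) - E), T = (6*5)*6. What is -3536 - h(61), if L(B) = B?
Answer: -3653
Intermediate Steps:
T = 180 (T = 30*6 = 180)
h(E) = 178 - E (h(E) = -3 + (180 + (1 - E)) = -3 + (181 - E) = 178 - E)
-3536 - h(61) = -3536 - (178 - 1*61) = -3536 - (178 - 61) = -3536 - 1*117 = -3536 - 117 = -3653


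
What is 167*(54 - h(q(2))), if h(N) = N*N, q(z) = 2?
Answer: 8350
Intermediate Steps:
h(N) = N²
167*(54 - h(q(2))) = 167*(54 - 1*2²) = 167*(54 - 1*4) = 167*(54 - 4) = 167*50 = 8350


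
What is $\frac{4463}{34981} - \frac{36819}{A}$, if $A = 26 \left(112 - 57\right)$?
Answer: $- \frac{1281583349}{50022830} \approx -25.62$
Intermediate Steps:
$A = 1430$ ($A = 26 \cdot 55 = 1430$)
$\frac{4463}{34981} - \frac{36819}{A} = \frac{4463}{34981} - \frac{36819}{1430} = - \frac{1281583349}{50022830}$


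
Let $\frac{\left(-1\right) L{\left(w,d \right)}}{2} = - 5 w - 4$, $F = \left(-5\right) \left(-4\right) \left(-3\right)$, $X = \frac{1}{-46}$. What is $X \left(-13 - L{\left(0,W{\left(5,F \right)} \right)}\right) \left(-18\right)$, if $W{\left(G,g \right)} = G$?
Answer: $- \frac{189}{23} \approx -8.2174$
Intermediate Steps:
$X = - \frac{1}{46} \approx -0.021739$
$F = -60$ ($F = 20 \left(-3\right) = -60$)
$L{\left(w,d \right)} = 8 + 10 w$ ($L{\left(w,d \right)} = - 2 \left(- 5 w - 4\right) = - 2 \left(-4 - 5 w\right) = 8 + 10 w$)
$X \left(-13 - L{\left(0,W{\left(5,F \right)} \right)}\right) \left(-18\right) = - \frac{-13 - \left(8 + 10 \cdot 0\right)}{46} \left(-18\right) = - \frac{-13 - \left(8 + 0\right)}{46} \left(-18\right) = - \frac{-13 - 8}{46} \left(-18\right) = \left(- \frac{1}{46}\right) \left(-21\right) \left(-18\right) = \frac{21}{46} \left(-18\right) = - \frac{189}{23}$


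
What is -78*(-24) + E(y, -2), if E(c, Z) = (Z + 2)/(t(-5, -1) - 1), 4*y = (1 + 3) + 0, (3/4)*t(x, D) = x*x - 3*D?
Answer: 1872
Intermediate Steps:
t(x, D) = -4*D + 4*x²/3 (t(x, D) = 4*(x*x - 3*D)/3 = 4*(x² - 3*D)/3 = -4*D + 4*x²/3)
y = 1 (y = ((1 + 3) + 0)/4 = (4 + 0)/4 = (¼)*4 = 1)
E(c, Z) = 6/109 + 3*Z/109 (E(c, Z) = (Z + 2)/((-4*(-1) + (4/3)*(-5)²) - 1) = (2 + Z)/((4 + (4/3)*25) - 1) = (2 + Z)/((4 + 100/3) - 1) = (2 + Z)/(112/3 - 1) = (2 + Z)/(109/3) = (2 + Z)*(3/109) = 6/109 + 3*Z/109)
-78*(-24) + E(y, -2) = -78*(-24) + (6/109 + (3/109)*(-2)) = 1872 + (6/109 - 6/109) = 1872 + 0 = 1872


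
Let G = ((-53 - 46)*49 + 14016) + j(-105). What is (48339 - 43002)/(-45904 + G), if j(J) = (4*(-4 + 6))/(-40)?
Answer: -8895/61232 ≈ -0.14527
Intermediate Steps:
j(J) = -1/5 (j(J) = (4*2)*(-1/40) = 8*(-1/40) = -1/5)
G = 45824/5 (G = ((-53 - 46)*49 + 14016) - 1/5 = (-99*49 + 14016) - 1/5 = (-4851 + 14016) - 1/5 = 9165 - 1/5 = 45824/5 ≈ 9164.8)
(48339 - 43002)/(-45904 + G) = (48339 - 43002)/(-45904 + 45824/5) = 5337/(-183696/5) = 5337*(-5/183696) = -8895/61232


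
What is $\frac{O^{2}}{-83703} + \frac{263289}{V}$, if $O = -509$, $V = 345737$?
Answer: $- \frac{67535808530}{28939224111} \approx -2.3337$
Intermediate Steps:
$\frac{O^{2}}{-83703} + \frac{263289}{V} = \frac{\left(-509\right)^{2}}{-83703} + \frac{263289}{345737} = 259081 \left(- \frac{1}{83703}\right) + 263289 \cdot \frac{1}{345737} = - \frac{259081}{83703} + \frac{263289}{345737} = - \frac{67535808530}{28939224111}$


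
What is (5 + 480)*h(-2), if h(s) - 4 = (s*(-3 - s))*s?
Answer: 0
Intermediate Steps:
h(s) = 4 + s²*(-3 - s) (h(s) = 4 + (s*(-3 - s))*s = 4 + s²*(-3 - s))
(5 + 480)*h(-2) = (5 + 480)*(4 - 1*(-2)³ - 3*(-2)²) = 485*(4 - 1*(-8) - 3*4) = 485*(4 + 8 - 12) = 485*0 = 0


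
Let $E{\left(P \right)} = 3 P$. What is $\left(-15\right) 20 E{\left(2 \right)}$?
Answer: $-1800$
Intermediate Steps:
$\left(-15\right) 20 E{\left(2 \right)} = \left(-15\right) 20 \cdot 3 \cdot 2 = \left(-300\right) 6 = -1800$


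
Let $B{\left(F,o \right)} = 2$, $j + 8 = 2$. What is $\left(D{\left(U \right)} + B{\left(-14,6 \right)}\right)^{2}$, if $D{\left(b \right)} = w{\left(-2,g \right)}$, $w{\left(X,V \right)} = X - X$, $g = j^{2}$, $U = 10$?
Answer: $4$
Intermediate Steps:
$j = -6$ ($j = -8 + 2 = -6$)
$g = 36$ ($g = \left(-6\right)^{2} = 36$)
$w{\left(X,V \right)} = 0$
$D{\left(b \right)} = 0$
$\left(D{\left(U \right)} + B{\left(-14,6 \right)}\right)^{2} = \left(0 + 2\right)^{2} = 2^{2} = 4$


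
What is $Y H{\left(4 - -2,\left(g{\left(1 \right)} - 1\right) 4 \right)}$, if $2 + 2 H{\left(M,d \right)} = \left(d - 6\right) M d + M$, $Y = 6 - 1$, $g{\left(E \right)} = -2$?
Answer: $3250$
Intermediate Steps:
$Y = 5$
$H{\left(M,d \right)} = -1 + \frac{M}{2} + \frac{M d \left(-6 + d\right)}{2}$ ($H{\left(M,d \right)} = -1 + \frac{\left(d - 6\right) M d + M}{2} = -1 + \frac{\left(-6 + d\right) M d + M}{2} = -1 + \frac{M \left(-6 + d\right) d + M}{2} = -1 + \frac{M d \left(-6 + d\right) + M}{2} = -1 + \frac{M + M d \left(-6 + d\right)}{2} = -1 + \left(\frac{M}{2} + \frac{M d \left(-6 + d\right)}{2}\right) = -1 + \frac{M}{2} + \frac{M d \left(-6 + d\right)}{2}$)
$Y H{\left(4 - -2,\left(g{\left(1 \right)} - 1\right) 4 \right)} = 5 \left(-1 + \frac{4 - -2}{2} + \frac{\left(4 - -2\right) \left(\left(-2 - 1\right) 4\right)^{2}}{2} - 3 \left(4 - -2\right) \left(-2 - 1\right) 4\right) = 5 \left(-1 + \frac{4 + 2}{2} + \frac{\left(4 + 2\right) \left(\left(-3\right) 4\right)^{2}}{2} - 3 \left(4 + 2\right) \left(\left(-3\right) 4\right)\right) = 5 \left(-1 + \frac{1}{2} \cdot 6 + \frac{1}{2} \cdot 6 \left(-12\right)^{2} - 18 \left(-12\right)\right) = 5 \left(-1 + 3 + \frac{1}{2} \cdot 6 \cdot 144 + 216\right) = 5 \left(-1 + 3 + 432 + 216\right) = 5 \cdot 650 = 3250$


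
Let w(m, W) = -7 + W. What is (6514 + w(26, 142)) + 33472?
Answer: 40121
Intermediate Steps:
(6514 + w(26, 142)) + 33472 = (6514 + (-7 + 142)) + 33472 = (6514 + 135) + 33472 = 6649 + 33472 = 40121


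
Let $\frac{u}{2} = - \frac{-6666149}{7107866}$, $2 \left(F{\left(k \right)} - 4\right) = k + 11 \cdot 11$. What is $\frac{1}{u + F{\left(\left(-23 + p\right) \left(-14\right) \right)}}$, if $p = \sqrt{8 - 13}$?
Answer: $\frac{11487420858833146}{2624338309126397781} + \frac{353652313517692 i \sqrt{5}}{2624338309126397781} \approx 0.0043773 + 0.00030133 i$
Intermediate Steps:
$p = i \sqrt{5}$ ($p = \sqrt{-5} = i \sqrt{5} \approx 2.2361 i$)
$F{\left(k \right)} = \frac{129}{2} + \frac{k}{2}$ ($F{\left(k \right)} = 4 + \frac{k + 11 \cdot 11}{2} = 4 + \frac{k + 121}{2} = 4 + \frac{121 + k}{2} = 4 + \left(\frac{121}{2} + \frac{k}{2}\right) = \frac{129}{2} + \frac{k}{2}$)
$u = \frac{6666149}{3553933}$ ($u = 2 \left(- \frac{-6666149}{7107866}\right) = 2 \left(\left(-1\right) \left(- \frac{6666149}{7107866}\right)\right) = 2 \cdot \frac{6666149}{7107866} = \frac{6666149}{3553933} \approx 1.8757$)
$\frac{1}{u + F{\left(\left(-23 + p\right) \left(-14\right) \right)}} = \frac{1}{\frac{6666149}{3553933} + \left(\frac{129}{2} + \frac{\left(-23 + i \sqrt{5}\right) \left(-14\right)}{2}\right)} = \frac{1}{\frac{6666149}{3553933} + \left(\frac{129}{2} + \frac{322 - 14 i \sqrt{5}}{2}\right)} = \frac{1}{\frac{6666149}{3553933} + \left(\frac{129}{2} + \left(161 - 7 i \sqrt{5}\right)\right)} = \frac{1}{\frac{6666149}{3553933} + \left(\frac{451}{2} - 7 i \sqrt{5}\right)} = \frac{1}{\frac{1616156081}{7107866} - 7 i \sqrt{5}}$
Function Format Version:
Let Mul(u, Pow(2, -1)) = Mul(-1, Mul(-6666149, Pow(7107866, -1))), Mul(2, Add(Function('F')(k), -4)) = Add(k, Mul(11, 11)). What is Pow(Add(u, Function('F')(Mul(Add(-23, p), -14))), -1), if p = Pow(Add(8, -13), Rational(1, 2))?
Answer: Add(Rational(11487420858833146, 2624338309126397781), Mul(Rational(353652313517692, 2624338309126397781), I, Pow(5, Rational(1, 2)))) ≈ Add(0.0043773, Mul(0.00030133, I))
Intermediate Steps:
p = Mul(I, Pow(5, Rational(1, 2))) (p = Pow(-5, Rational(1, 2)) = Mul(I, Pow(5, Rational(1, 2))) ≈ Mul(2.2361, I))
Function('F')(k) = Add(Rational(129, 2), Mul(Rational(1, 2), k)) (Function('F')(k) = Add(4, Mul(Rational(1, 2), Add(k, Mul(11, 11)))) = Add(4, Mul(Rational(1, 2), Add(k, 121))) = Add(4, Mul(Rational(1, 2), Add(121, k))) = Add(4, Add(Rational(121, 2), Mul(Rational(1, 2), k))) = Add(Rational(129, 2), Mul(Rational(1, 2), k)))
u = Rational(6666149, 3553933) (u = Mul(2, Mul(-1, Mul(-6666149, Pow(7107866, -1)))) = Mul(2, Mul(-1, Mul(-6666149, Rational(1, 7107866)))) = Mul(2, Mul(-1, Rational(-6666149, 7107866))) = Mul(2, Rational(6666149, 7107866)) = Rational(6666149, 3553933) ≈ 1.8757)
Pow(Add(u, Function('F')(Mul(Add(-23, p), -14))), -1) = Pow(Add(Rational(6666149, 3553933), Add(Rational(129, 2), Mul(Rational(1, 2), Mul(Add(-23, Mul(I, Pow(5, Rational(1, 2)))), -14)))), -1) = Pow(Add(Rational(6666149, 3553933), Add(Rational(129, 2), Mul(Rational(1, 2), Add(322, Mul(-14, I, Pow(5, Rational(1, 2))))))), -1) = Pow(Add(Rational(6666149, 3553933), Add(Rational(129, 2), Add(161, Mul(-7, I, Pow(5, Rational(1, 2)))))), -1) = Pow(Add(Rational(6666149, 3553933), Add(Rational(451, 2), Mul(-7, I, Pow(5, Rational(1, 2))))), -1) = Pow(Add(Rational(1616156081, 7107866), Mul(-7, I, Pow(5, Rational(1, 2)))), -1)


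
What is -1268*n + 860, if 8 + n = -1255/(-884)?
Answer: 2034049/221 ≈ 9203.8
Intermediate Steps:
n = -5817/884 (n = -8 - 1255/(-884) = -8 - 1255*(-1/884) = -8 + 1255/884 = -5817/884 ≈ -6.5803)
-1268*n + 860 = -1268*(-5817/884) + 860 = 1843989/221 + 860 = 2034049/221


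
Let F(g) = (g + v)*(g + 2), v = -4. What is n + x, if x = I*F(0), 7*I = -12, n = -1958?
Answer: -13610/7 ≈ -1944.3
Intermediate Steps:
I = -12/7 (I = (⅐)*(-12) = -12/7 ≈ -1.7143)
F(g) = (-4 + g)*(2 + g) (F(g) = (g - 4)*(g + 2) = (-4 + g)*(2 + g))
x = 96/7 (x = -12*(-8 + 0² - 2*0)/7 = -12*(-8 + 0 + 0)/7 = -12/7*(-8) = 96/7 ≈ 13.714)
n + x = -1958 + 96/7 = -13610/7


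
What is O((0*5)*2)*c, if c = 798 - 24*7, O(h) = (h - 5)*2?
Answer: -6300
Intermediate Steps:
O(h) = -10 + 2*h (O(h) = (-5 + h)*2 = -10 + 2*h)
c = 630 (c = 798 - 168 = 630)
O((0*5)*2)*c = (-10 + 2*((0*5)*2))*630 = (-10 + 2*(0*2))*630 = (-10 + 2*0)*630 = (-10 + 0)*630 = -10*630 = -6300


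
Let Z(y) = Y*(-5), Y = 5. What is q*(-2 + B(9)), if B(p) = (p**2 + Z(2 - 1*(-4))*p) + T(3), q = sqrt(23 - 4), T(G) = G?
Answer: -143*sqrt(19) ≈ -623.32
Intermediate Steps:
Z(y) = -25 (Z(y) = 5*(-5) = -25)
q = sqrt(19) ≈ 4.3589
B(p) = 3 + p**2 - 25*p (B(p) = (p**2 - 25*p) + 3 = 3 + p**2 - 25*p)
q*(-2 + B(9)) = sqrt(19)*(-2 + (3 + 9**2 - 25*9)) = sqrt(19)*(-2 + (3 + 81 - 225)) = sqrt(19)*(-2 - 141) = sqrt(19)*(-143) = -143*sqrt(19)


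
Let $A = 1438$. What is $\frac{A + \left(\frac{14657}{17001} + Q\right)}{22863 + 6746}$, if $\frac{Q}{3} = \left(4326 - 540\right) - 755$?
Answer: $\frac{179052188}{503382609} \approx 0.3557$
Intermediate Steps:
$Q = 9093$ ($Q = 3 \left(\left(4326 - 540\right) - 755\right) = 3 \left(3786 - 755\right) = 3 \cdot 3031 = 9093$)
$\frac{A + \left(\frac{14657}{17001} + Q\right)}{22863 + 6746} = \frac{1438 + \left(\frac{14657}{17001} + 9093\right)}{22863 + 6746} = \frac{1438 + \left(14657 \cdot \frac{1}{17001} + 9093\right)}{29609} = \left(1438 + \left(\frac{14657}{17001} + 9093\right)\right) \frac{1}{29609} = \left(1438 + \frac{154604750}{17001}\right) \frac{1}{29609} = \frac{179052188}{17001} \cdot \frac{1}{29609} = \frac{179052188}{503382609}$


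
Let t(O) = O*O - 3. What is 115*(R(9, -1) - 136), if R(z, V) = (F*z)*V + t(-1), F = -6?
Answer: -9660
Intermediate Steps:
t(O) = -3 + O² (t(O) = O² - 3 = -3 + O²)
R(z, V) = -2 - 6*V*z (R(z, V) = (-6*z)*V + (-3 + (-1)²) = -6*V*z + (-3 + 1) = -6*V*z - 2 = -2 - 6*V*z)
115*(R(9, -1) - 136) = 115*((-2 - 6*(-1)*9) - 136) = 115*((-2 + 54) - 136) = 115*(52 - 136) = 115*(-84) = -9660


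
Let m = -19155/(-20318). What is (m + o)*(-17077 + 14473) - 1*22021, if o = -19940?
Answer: 527244826691/10159 ≈ 5.1899e+7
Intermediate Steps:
m = 19155/20318 (m = -19155*(-1/20318) = 19155/20318 ≈ 0.94276)
(m + o)*(-17077 + 14473) - 1*22021 = (19155/20318 - 19940)*(-17077 + 14473) - 1*22021 = -405121765/20318*(-2604) - 22021 = 527468538030/10159 - 22021 = 527244826691/10159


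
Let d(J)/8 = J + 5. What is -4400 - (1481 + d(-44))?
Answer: -5569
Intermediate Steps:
d(J) = 40 + 8*J (d(J) = 8*(J + 5) = 8*(5 + J) = 40 + 8*J)
-4400 - (1481 + d(-44)) = -4400 - (1481 + (40 + 8*(-44))) = -4400 - (1481 + (40 - 352)) = -4400 - (1481 - 312) = -4400 - 1*1169 = -4400 - 1169 = -5569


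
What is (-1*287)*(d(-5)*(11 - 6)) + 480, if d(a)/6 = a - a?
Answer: 480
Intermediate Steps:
d(a) = 0 (d(a) = 6*(a - a) = 6*0 = 0)
(-1*287)*(d(-5)*(11 - 6)) + 480 = (-1*287)*(0*(11 - 6)) + 480 = -0*5 + 480 = -287*0 + 480 = 0 + 480 = 480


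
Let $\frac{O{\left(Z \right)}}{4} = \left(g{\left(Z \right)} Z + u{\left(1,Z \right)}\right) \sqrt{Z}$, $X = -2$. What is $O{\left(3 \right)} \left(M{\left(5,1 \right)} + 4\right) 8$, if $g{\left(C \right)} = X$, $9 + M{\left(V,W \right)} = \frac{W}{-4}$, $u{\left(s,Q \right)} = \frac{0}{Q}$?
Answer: $1008 \sqrt{3} \approx 1745.9$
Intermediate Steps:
$u{\left(s,Q \right)} = 0$
$M{\left(V,W \right)} = -9 - \frac{W}{4}$ ($M{\left(V,W \right)} = -9 + \frac{W}{-4} = -9 + W \left(- \frac{1}{4}\right) = -9 - \frac{W}{4}$)
$g{\left(C \right)} = -2$
$O{\left(Z \right)} = - 8 Z^{\frac{3}{2}}$ ($O{\left(Z \right)} = 4 \left(- 2 Z + 0\right) \sqrt{Z} = 4 - 2 Z \sqrt{Z} = 4 \left(- 2 Z^{\frac{3}{2}}\right) = - 8 Z^{\frac{3}{2}}$)
$O{\left(3 \right)} \left(M{\left(5,1 \right)} + 4\right) 8 = - 8 \cdot 3^{\frac{3}{2}} \left(\left(-9 - \frac{1}{4}\right) + 4\right) 8 = - 8 \cdot 3 \sqrt{3} \left(\left(-9 - \frac{1}{4}\right) + 4\right) 8 = - 24 \sqrt{3} \left(- \frac{37}{4} + 4\right) 8 = - 24 \sqrt{3} \left(- \frac{21}{4}\right) 8 = 126 \sqrt{3} \cdot 8 = 1008 \sqrt{3}$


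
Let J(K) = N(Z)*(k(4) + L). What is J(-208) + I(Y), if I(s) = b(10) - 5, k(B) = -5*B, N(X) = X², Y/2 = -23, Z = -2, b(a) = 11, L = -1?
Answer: -78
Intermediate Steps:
Y = -46 (Y = 2*(-23) = -46)
J(K) = -84 (J(K) = (-2)²*(-5*4 - 1) = 4*(-20 - 1) = 4*(-21) = -84)
I(s) = 6 (I(s) = 11 - 5 = 6)
J(-208) + I(Y) = -84 + 6 = -78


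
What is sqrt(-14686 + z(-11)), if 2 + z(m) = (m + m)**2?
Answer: 2*I*sqrt(3551) ≈ 119.18*I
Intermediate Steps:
z(m) = -2 + 4*m**2 (z(m) = -2 + (m + m)**2 = -2 + (2*m)**2 = -2 + 4*m**2)
sqrt(-14686 + z(-11)) = sqrt(-14686 + (-2 + 4*(-11)**2)) = sqrt(-14686 + (-2 + 4*121)) = sqrt(-14686 + (-2 + 484)) = sqrt(-14686 + 482) = sqrt(-14204) = 2*I*sqrt(3551)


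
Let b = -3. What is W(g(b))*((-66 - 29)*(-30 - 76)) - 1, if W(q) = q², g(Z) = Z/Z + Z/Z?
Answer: 40279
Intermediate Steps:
g(Z) = 2 (g(Z) = 1 + 1 = 2)
W(g(b))*((-66 - 29)*(-30 - 76)) - 1 = 2²*((-66 - 29)*(-30 - 76)) - 1 = 4*(-95*(-106)) - 1 = 4*10070 - 1 = 40280 - 1 = 40279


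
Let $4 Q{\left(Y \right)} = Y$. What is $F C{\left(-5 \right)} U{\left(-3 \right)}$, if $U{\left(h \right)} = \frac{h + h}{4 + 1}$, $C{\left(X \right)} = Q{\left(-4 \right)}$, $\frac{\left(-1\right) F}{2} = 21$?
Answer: $- \frac{252}{5} \approx -50.4$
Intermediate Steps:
$Q{\left(Y \right)} = \frac{Y}{4}$
$F = -42$ ($F = \left(-2\right) 21 = -42$)
$C{\left(X \right)} = -1$ ($C{\left(X \right)} = \frac{1}{4} \left(-4\right) = -1$)
$U{\left(h \right)} = \frac{2 h}{5}$
$F C{\left(-5 \right)} U{\left(-3 \right)} = \left(-42\right) \left(-1\right) \frac{2}{5} \left(-3\right) = 42 \left(- \frac{6}{5}\right) = - \frac{252}{5}$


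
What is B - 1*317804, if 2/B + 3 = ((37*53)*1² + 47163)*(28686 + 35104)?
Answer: -995876956814426/3133619957 ≈ -3.1780e+5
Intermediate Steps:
B = 2/3133619957 (B = 2/(-3 + ((37*53)*1² + 47163)*(28686 + 35104)) = 2/(-3 + (1961*1 + 47163)*63790) = 2/(-3 + (1961 + 47163)*63790) = 2/(-3 + 49124*63790) = 2/(-3 + 3133619960) = 2/3133619957 ≈ 6.3824e-10)
B - 1*317804 = 2/3133619957 - 1*317804 = 2/3133619957 - 317804 = -995876956814426/3133619957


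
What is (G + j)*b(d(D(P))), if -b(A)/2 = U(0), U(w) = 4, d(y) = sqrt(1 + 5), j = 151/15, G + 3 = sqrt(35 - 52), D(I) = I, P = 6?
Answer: -848/15 - 8*I*sqrt(17) ≈ -56.533 - 32.985*I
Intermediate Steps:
G = -3 + I*sqrt(17) (G = -3 + sqrt(35 - 52) = -3 + sqrt(-17) = -3 + I*sqrt(17) ≈ -3.0 + 4.1231*I)
j = 151/15 (j = 151*(1/15) = 151/15 ≈ 10.067)
d(y) = sqrt(6)
b(A) = -8 (b(A) = -2*4 = -8)
(G + j)*b(d(D(P))) = ((-3 + I*sqrt(17)) + 151/15)*(-8) = (106/15 + I*sqrt(17))*(-8) = -848/15 - 8*I*sqrt(17)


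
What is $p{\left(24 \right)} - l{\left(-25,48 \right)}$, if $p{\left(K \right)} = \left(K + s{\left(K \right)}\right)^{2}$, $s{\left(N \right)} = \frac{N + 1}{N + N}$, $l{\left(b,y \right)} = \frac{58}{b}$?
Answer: $\frac{34766857}{57600} \approx 603.59$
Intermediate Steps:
$s{\left(N \right)} = \frac{1 + N}{2 N}$
$p{\left(K \right)} = \left(K + \frac{1 + K}{2 K}\right)^{2}$
$p{\left(24 \right)} - l{\left(-25,48 \right)} = \frac{\left(1 + 24 + 2 \cdot 24^{2}\right)^{2}}{4 \cdot 576} - \frac{58}{-25} = \frac{1}{4} \cdot \frac{1}{576} \left(1 + 24 + 2 \cdot 576\right)^{2} - 58 \left(- \frac{1}{25}\right) = \frac{1}{4} \cdot \frac{1}{576} \left(1 + 24 + 1152\right)^{2} - - \frac{58}{25} = \frac{1}{4} \cdot \frac{1}{576} \cdot 1177^{2} + \frac{58}{25} = \frac{1}{4} \cdot \frac{1}{576} \cdot 1385329 + \frac{58}{25} = \frac{1385329}{2304} + \frac{58}{25} = \frac{34766857}{57600}$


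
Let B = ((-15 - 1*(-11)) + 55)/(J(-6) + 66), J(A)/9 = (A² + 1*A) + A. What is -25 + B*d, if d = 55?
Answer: -1415/94 ≈ -15.053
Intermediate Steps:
J(A) = 9*A² + 18*A (J(A) = 9*((A² + 1*A) + A) = 9*((A² + A) + A) = 9*((A + A²) + A) = 9*(A² + 2*A) = 9*A² + 18*A)
B = 17/94 (B = ((-15 - 1*(-11)) + 55)/(9*(-6)*(2 - 6) + 66) = ((-15 + 11) + 55)/(9*(-6)*(-4) + 66) = (-4 + 55)/(216 + 66) = 51/282 = 51*(1/282) = 17/94 ≈ 0.18085)
-25 + B*d = -25 + (17/94)*55 = -25 + 935/94 = -1415/94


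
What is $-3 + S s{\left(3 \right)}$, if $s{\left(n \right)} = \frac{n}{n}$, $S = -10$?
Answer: $-13$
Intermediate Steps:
$s{\left(n \right)} = 1$
$-3 + S s{\left(3 \right)} = -3 - 10 = -13$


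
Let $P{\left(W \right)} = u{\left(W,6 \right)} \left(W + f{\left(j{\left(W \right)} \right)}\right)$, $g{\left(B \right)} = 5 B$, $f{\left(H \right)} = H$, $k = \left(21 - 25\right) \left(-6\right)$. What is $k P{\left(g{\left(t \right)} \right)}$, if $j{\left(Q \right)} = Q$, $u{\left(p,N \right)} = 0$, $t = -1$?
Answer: $0$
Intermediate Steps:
$k = 24$ ($k = \left(-4\right) \left(-6\right) = 24$)
$P{\left(W \right)} = 0$ ($P{\left(W \right)} = 0 \left(W + W\right) = 0 \cdot 2 W = 0$)
$k P{\left(g{\left(t \right)} \right)} = 24 \cdot 0 = 0$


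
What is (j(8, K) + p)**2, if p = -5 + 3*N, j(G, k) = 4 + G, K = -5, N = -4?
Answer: 25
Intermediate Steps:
p = -17 (p = -5 + 3*(-4) = -5 - 12 = -17)
(j(8, K) + p)**2 = ((4 + 8) - 17)**2 = (12 - 17)**2 = (-5)**2 = 25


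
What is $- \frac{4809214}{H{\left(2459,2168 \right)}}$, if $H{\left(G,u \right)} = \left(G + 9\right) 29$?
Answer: $- \frac{2404607}{35786} \approx -67.194$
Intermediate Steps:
$H{\left(G,u \right)} = 261 + 29 G$ ($H{\left(G,u \right)} = \left(9 + G\right) 29 = 261 + 29 G$)
$- \frac{4809214}{H{\left(2459,2168 \right)}} = - \frac{4809214}{261 + 29 \cdot 2459} = - \frac{4809214}{261 + 71311} = - \frac{4809214}{71572} = \left(-4809214\right) \frac{1}{71572} = - \frac{2404607}{35786}$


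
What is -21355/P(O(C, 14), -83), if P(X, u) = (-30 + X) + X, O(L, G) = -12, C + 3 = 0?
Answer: 21355/54 ≈ 395.46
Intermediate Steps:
C = -3 (C = -3 + 0 = -3)
P(X, u) = -30 + 2*X
-21355/P(O(C, 14), -83) = -21355/(-30 + 2*(-12)) = -21355/(-30 - 24) = -21355/(-54) = -21355*(-1/54) = 21355/54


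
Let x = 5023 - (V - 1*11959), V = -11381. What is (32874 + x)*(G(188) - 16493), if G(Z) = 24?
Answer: -1008512153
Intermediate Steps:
x = 28363 (x = 5023 - (-11381 - 1*11959) = 5023 - (-11381 - 11959) = 5023 - 1*(-23340) = 5023 + 23340 = 28363)
(32874 + x)*(G(188) - 16493) = (32874 + 28363)*(24 - 16493) = 61237*(-16469) = -1008512153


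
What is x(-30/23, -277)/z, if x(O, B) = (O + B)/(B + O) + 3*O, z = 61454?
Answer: -67/1413442 ≈ -4.7402e-5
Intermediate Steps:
x(O, B) = 1 + 3*O (x(O, B) = (B + O)/(B + O) + 3*O = 1 + 3*O)
x(-30/23, -277)/z = (1 + 3*(-30/23))/61454 = (1 + 3*(-30/23))*(1/61454) = (1 - 90/23)*(1/61454) = -67/23*1/61454 = -67/1413442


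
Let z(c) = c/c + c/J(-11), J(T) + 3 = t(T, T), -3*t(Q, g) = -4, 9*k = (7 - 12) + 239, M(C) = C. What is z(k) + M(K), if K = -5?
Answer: -98/5 ≈ -19.600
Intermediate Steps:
k = 26 (k = ((7 - 12) + 239)/9 = (-5 + 239)/9 = (1/9)*234 = 26)
t(Q, g) = 4/3 (t(Q, g) = -1/3*(-4) = 4/3)
J(T) = -5/3 (J(T) = -3 + 4/3 = -5/3)
z(c) = 1 - 3*c/5 (z(c) = c/c + c/(-5/3) = 1 + c*(-3/5) = 1 - 3*c/5)
z(k) + M(K) = (1 - 3/5*26) - 5 = (1 - 78/5) - 5 = -73/5 - 5 = -98/5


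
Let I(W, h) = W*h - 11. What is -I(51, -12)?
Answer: 623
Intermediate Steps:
I(W, h) = -11 + W*h
-I(51, -12) = -(-11 + 51*(-12)) = -(-11 - 612) = -1*(-623) = 623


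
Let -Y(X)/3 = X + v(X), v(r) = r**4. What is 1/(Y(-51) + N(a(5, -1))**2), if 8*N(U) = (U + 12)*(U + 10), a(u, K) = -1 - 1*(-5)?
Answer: -1/20294666 ≈ -4.9274e-8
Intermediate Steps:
a(u, K) = 4 (a(u, K) = -1 + 5 = 4)
N(U) = (10 + U)*(12 + U)/8 (N(U) = ((U + 12)*(U + 10))/8 = ((12 + U)*(10 + U))/8 = ((10 + U)*(12 + U))/8 = (10 + U)*(12 + U)/8)
Y(X) = -3*X - 3*X**4 (Y(X) = -3*(X + X**4) = -3*X - 3*X**4)
1/(Y(-51) + N(a(5, -1))**2) = 1/(3*(-51)*(-1 - 1*(-51)**3) + (15 + (1/8)*4**2 + (11/4)*4)**2) = 1/(3*(-51)*(-1 - 1*(-132651)) + (15 + (1/8)*16 + 11)**2) = 1/(3*(-51)*(-1 + 132651) + (15 + 2 + 11)**2) = 1/(3*(-51)*132650 + 28**2) = 1/(-20295450 + 784) = 1/(-20294666) = -1/20294666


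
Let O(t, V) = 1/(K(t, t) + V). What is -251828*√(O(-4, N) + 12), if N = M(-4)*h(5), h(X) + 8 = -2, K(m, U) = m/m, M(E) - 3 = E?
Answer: -251828*√1463/11 ≈ -8.7566e+5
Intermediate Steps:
M(E) = 3 + E
K(m, U) = 1
h(X) = -10 (h(X) = -8 - 2 = -10)
N = 10 (N = (3 - 4)*(-10) = -1*(-10) = 10)
O(t, V) = 1/(1 + V)
-251828*√(O(-4, N) + 12) = -251828*√(1/(1 + 10) + 12) = -251828*√(1/11 + 12) = -251828*√1463/11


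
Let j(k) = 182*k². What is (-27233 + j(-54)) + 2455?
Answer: 505934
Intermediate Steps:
(-27233 + j(-54)) + 2455 = (-27233 + 182*(-54)²) + 2455 = (-27233 + 182*2916) + 2455 = (-27233 + 530712) + 2455 = 503479 + 2455 = 505934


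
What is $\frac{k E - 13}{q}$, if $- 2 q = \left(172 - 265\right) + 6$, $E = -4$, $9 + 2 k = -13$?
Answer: $\frac{62}{87} \approx 0.71264$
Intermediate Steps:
$k = -11$ ($k = - \frac{9}{2} + \frac{1}{2} \left(-13\right) = - \frac{9}{2} - \frac{13}{2} = -11$)
$q = \frac{87}{2}$ ($q = - \frac{\left(172 - 265\right) + 6}{2} = - \frac{-93 + 6}{2} = \left(- \frac{1}{2}\right) \left(-87\right) = \frac{87}{2} \approx 43.5$)
$\frac{k E - 13}{q} = \frac{\left(-11\right) \left(-4\right) - 13}{\frac{87}{2}} = \left(44 - 13\right) \frac{2}{87} = 31 \cdot \frac{2}{87} = \frac{62}{87}$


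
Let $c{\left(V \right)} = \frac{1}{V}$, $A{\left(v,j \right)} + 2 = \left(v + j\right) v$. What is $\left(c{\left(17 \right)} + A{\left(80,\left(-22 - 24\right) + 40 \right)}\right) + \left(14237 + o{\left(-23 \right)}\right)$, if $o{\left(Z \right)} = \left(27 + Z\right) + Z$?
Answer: $\frac{342313}{17} \approx 20136.0$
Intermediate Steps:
$o{\left(Z \right)} = 27 + 2 Z$
$A{\left(v,j \right)} = -2 + v \left(j + v\right)$ ($A{\left(v,j \right)} = -2 + \left(v + j\right) v = -2 + \left(j + v\right) v = -2 + v \left(j + v\right)$)
$\left(c{\left(17 \right)} + A{\left(80,\left(-22 - 24\right) + 40 \right)}\right) + \left(14237 + o{\left(-23 \right)}\right) = \left(\frac{1}{17} + \left(-2 + 80^{2} + \left(\left(-22 - 24\right) + 40\right) 80\right)\right) + \left(14237 + \left(27 + 2 \left(-23\right)\right)\right) = \left(\frac{1}{17} + \left(-2 + 6400 + \left(-46 + 40\right) 80\right)\right) + \left(14237 + \left(27 - 46\right)\right) = \left(\frac{1}{17} - -5918\right) + \left(14237 - 19\right) = \left(\frac{1}{17} - -5918\right) + 14218 = \left(\frac{1}{17} + 5918\right) + 14218 = \frac{100607}{17} + 14218 = \frac{342313}{17}$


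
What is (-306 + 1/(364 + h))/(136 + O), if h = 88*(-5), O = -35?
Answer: -23257/7676 ≈ -3.0298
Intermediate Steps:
h = -440
(-306 + 1/(364 + h))/(136 + O) = (-306 + 1/(364 - 440))/(136 - 35) = (-306 + 1/(-76))/101 = (-306 - 1/76)*(1/101) = -23257/76*1/101 = -23257/7676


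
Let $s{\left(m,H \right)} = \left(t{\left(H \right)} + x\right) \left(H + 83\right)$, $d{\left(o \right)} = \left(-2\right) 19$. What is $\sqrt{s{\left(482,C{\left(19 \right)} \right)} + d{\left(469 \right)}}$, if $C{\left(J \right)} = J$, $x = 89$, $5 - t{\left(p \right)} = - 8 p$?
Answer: $\sqrt{25054} \approx 158.28$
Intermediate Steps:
$d{\left(o \right)} = -38$
$t{\left(p \right)} = 5 + 8 p$ ($t{\left(p \right)} = 5 - - 8 p = 5 + 8 p$)
$s{\left(m,H \right)} = \left(83 + H\right) \left(94 + 8 H\right)$ ($s{\left(m,H \right)} = \left(\left(5 + 8 H\right) + 89\right) \left(H + 83\right) = \left(94 + 8 H\right) \left(83 + H\right) = \left(83 + H\right) \left(94 + 8 H\right)$)
$\sqrt{s{\left(482,C{\left(19 \right)} \right)} + d{\left(469 \right)}} = \sqrt{\left(7802 + 8 \cdot 19^{2} + 758 \cdot 19\right) - 38} = \sqrt{\left(7802 + 8 \cdot 361 + 14402\right) - 38} = \sqrt{\left(7802 + 2888 + 14402\right) - 38} = \sqrt{25092 - 38} = \sqrt{25054}$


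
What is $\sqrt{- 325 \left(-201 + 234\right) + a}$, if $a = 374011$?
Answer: $7 \sqrt{7414} \approx 602.73$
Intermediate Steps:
$\sqrt{- 325 \left(-201 + 234\right) + a} = \sqrt{- 325 \left(-201 + 234\right) + 374011} = \sqrt{\left(-325\right) 33 + 374011} = \sqrt{-10725 + 374011} = \sqrt{363286} = 7 \sqrt{7414}$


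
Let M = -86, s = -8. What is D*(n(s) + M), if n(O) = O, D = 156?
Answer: -14664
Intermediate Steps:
D*(n(s) + M) = 156*(-8 - 86) = 156*(-94) = -14664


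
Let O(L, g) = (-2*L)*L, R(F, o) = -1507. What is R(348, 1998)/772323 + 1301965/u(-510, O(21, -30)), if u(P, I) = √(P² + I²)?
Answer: -1507/772323 + 1301965*√28834/173004 ≈ 1277.9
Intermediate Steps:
O(L, g) = -2*L²
u(P, I) = √(I² + P²)
R(348, 1998)/772323 + 1301965/u(-510, O(21, -30)) = -1507/772323 + 1301965/(√((-2*21²)² + (-510)²)) = -1507*1/772323 + 1301965/(√((-2*441)² + 260100)) = -1507/772323 + 1301965/(√((-882)² + 260100)) = -1507/772323 + 1301965/(√(777924 + 260100)) = -1507/772323 + 1301965/(√1038024) = -1507/772323 + 1301965/((6*√28834)) = -1507/772323 + 1301965*(√28834/173004) = -1507/772323 + 1301965*√28834/173004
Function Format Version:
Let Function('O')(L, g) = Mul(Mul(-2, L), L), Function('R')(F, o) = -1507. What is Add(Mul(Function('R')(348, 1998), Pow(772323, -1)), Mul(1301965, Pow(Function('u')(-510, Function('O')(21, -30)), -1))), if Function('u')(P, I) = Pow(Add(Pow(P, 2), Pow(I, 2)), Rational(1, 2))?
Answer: Add(Rational(-1507, 772323), Mul(Rational(1301965, 173004), Pow(28834, Rational(1, 2)))) ≈ 1277.9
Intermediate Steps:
Function('O')(L, g) = Mul(-2, Pow(L, 2))
Function('u')(P, I) = Pow(Add(Pow(I, 2), Pow(P, 2)), Rational(1, 2))
Add(Mul(Function('R')(348, 1998), Pow(772323, -1)), Mul(1301965, Pow(Function('u')(-510, Function('O')(21, -30)), -1))) = Add(Mul(-1507, Pow(772323, -1)), Mul(1301965, Pow(Pow(Add(Pow(Mul(-2, Pow(21, 2)), 2), Pow(-510, 2)), Rational(1, 2)), -1))) = Add(Mul(-1507, Rational(1, 772323)), Mul(1301965, Pow(Pow(Add(Pow(Mul(-2, 441), 2), 260100), Rational(1, 2)), -1))) = Add(Rational(-1507, 772323), Mul(1301965, Pow(Pow(Add(Pow(-882, 2), 260100), Rational(1, 2)), -1))) = Add(Rational(-1507, 772323), Mul(1301965, Pow(Pow(Add(777924, 260100), Rational(1, 2)), -1))) = Add(Rational(-1507, 772323), Mul(1301965, Pow(Pow(1038024, Rational(1, 2)), -1))) = Add(Rational(-1507, 772323), Mul(1301965, Pow(Mul(6, Pow(28834, Rational(1, 2))), -1))) = Add(Rational(-1507, 772323), Mul(1301965, Mul(Rational(1, 173004), Pow(28834, Rational(1, 2))))) = Add(Rational(-1507, 772323), Mul(Rational(1301965, 173004), Pow(28834, Rational(1, 2))))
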